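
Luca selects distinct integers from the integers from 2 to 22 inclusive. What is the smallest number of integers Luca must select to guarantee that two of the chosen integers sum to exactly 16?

16

Two chosen integers sum to 16 exactly when both halves of some pair {x, 16−x} with 2 ≤ x ≤ 16−x ≤ 14 are chosen — 6 such pairs.
The remaining 9 elements (those with no distinct partner in range) can never complete a 16-sum, so the worst case takes all of them and one from each pair: 9 + 6 = 15.
Pigeonhole: the 16th integer has to be the second member of some pair, so 15 + 1 = 16.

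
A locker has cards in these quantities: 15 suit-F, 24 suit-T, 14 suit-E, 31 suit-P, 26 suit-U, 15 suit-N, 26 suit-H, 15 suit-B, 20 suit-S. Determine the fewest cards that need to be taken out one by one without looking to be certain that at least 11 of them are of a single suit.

91

An adversary could hand out at most 10 cards per suit: 10 + 10 + 10 + 10 + 10 + 10 + 10 + 10 + 10 = 90 cards and still no suit has 11.
One more card lands in a suit already at 10, so 91 draws are enough and 90 are not.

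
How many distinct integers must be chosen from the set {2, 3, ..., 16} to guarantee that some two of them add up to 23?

11

Group the elements by complementary pair {x, 23−x}: {7,16}, {8,15}, {9,14}, …, giving 5 two-element pairs and 5 integers whose partner 23−x falls outside [2,16].
By the pigeonhole principle, treating each of those 10 groups as a pigeonhole, one can pick one integer per group — 10 integers — with no two summing to 23.
The 11th integer lands in an occupied pair, forcing a sum of 23.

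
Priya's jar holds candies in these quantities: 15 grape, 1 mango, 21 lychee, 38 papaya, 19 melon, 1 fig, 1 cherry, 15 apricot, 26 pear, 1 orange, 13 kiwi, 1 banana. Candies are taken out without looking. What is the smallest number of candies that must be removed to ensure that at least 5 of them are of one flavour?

34

Pigeonhole: the 12 flavours are the holes; the candies drawn are the pigeons.
To avoid 5 of any one flavour, the worst case takes at most 4 of each flavour, or every candy of a flavour that has fewer than 4.
That gives 4 + 1 + 4 + 4 + 4 + 1 + 1 + 4 + 4 + 1 + 4 + 1 = 33 candies with no flavour reaching 5.
The next candy forces some flavour to 5, so 33 + 1 = 34.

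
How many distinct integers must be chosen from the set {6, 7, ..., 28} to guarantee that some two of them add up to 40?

Group the elements by complementary pair {x, 40−x}: {12,28}, {13,27}, {14,26}, …, giving 8 two-element pairs, the single value 20 (it cannot pair with itself since the integers are distinct), and 6 integers whose partner 40−x falls outside [6,28].
Pigeonhole: treating each of those 15 groups as a pigeonhole, one can pick one integer per group — 15 integers — with no two summing to 40.
The 16th integer lands in an occupied pair, forcing a sum of 40.

16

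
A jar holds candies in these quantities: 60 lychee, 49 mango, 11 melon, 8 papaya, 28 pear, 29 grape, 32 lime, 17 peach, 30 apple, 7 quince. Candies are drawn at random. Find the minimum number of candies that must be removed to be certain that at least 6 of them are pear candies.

In the worst case for collecting pear candies, every non-pear candy comes out first.
There are 60 + 49 + 11 + 8 + 29 + 32 + 17 + 30 + 7 = 243 non-pear candies altogether.
After those, each further candy must be pear, so 243 + 6 = 249 draws guarantee 6 pear candies.

249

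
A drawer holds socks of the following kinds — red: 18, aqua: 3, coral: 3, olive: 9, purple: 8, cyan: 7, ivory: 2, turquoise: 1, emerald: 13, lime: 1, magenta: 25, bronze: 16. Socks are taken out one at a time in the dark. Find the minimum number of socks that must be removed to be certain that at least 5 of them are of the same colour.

39

By the pigeonhole principle, the 12 colours are the holes; the socks drawn are the pigeons.
To avoid 5 of any one colour, the worst case takes at most 4 of each colour, or every sock of a colour that has fewer than 4.
That gives 4 + 3 + 3 + 4 + 4 + 4 + 2 + 1 + 4 + 1 + 4 + 4 = 38 socks with no colour reaching 5.
The next sock forces some colour to 5, so 38 + 1 = 39.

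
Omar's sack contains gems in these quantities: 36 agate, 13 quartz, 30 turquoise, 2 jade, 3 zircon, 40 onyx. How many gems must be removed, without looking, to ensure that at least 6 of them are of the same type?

26

An adversary could hand out at most 5 gems per type (jade, zircon run out sooner): 5 + 5 + 5 + 2 + 3 + 5 = 25 gems and still no type has 6.
One more gem lands in a type already at 5, so 26 draws are enough and 25 are not.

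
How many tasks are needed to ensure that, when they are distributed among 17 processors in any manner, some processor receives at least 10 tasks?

154

With 153 tasks one could put exactly 9 in each of the 17 processors, and no processor would reach 10.
One more task must land in a processor that already has 9, giving it 10.
So 17 × 9 + 1 = 154 tasks are required.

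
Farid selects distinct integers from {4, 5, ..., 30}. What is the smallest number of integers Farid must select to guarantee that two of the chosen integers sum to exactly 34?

15

A set avoiding the sum 34 can contain at most one of each pair {x, 34−x}, plus the 1 element equal to its own complement.
The integers 17, …, 30 (14 of them) are such a set: any two sum to at least 17+18 = 35 > 34.
Any 15th integer completes one of the 13 pairs, so 15 choices force a sum of 34.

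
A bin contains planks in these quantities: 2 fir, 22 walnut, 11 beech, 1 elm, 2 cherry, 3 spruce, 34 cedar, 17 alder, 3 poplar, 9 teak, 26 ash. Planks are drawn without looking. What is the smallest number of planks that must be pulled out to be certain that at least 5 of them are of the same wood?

36

By pigeonhole, the 11 woods are the holes; the planks drawn are the pigeons.
To avoid 5 of any one wood, the worst case takes at most 4 of each wood, or every plank of a wood that has fewer than 4.
That gives 2 + 4 + 4 + 1 + 2 + 3 + 4 + 4 + 3 + 4 + 4 = 35 planks with no wood reaching 5.
The next plank forces some wood to 5, so 35 + 1 = 36.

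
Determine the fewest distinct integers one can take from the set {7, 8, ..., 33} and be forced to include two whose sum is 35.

17

Group the elements by complementary pair {x, 35−x}: {7,28}, {8,27}, {9,26}, …, giving 11 two-element pairs and 5 integers whose partner 35−x falls outside [7,33].
Pigeonhole: treating each of those 16 groups as a pigeonhole, one can pick one integer per group — 16 integers — with no two summing to 35.
The 17th integer lands in an occupied pair, forcing a sum of 35.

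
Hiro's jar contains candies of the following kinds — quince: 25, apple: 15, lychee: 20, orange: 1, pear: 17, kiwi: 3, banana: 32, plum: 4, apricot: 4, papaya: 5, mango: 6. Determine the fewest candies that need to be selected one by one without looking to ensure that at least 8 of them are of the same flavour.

Pigeonhole: put each drawn candy into a box by flavour. The largest draw with every box below 8 takes min(count, 7) from each flavour; flavours with fewer than 7 contribute all they have.
Σ min(cᵢ, 7) = 7 + 7 + 7 + 1 + 7 + 3 + 7 + 4 + 4 + 5 + 6 = 58.
Draw number 58 + 1 = 59 must push one box to 8.

59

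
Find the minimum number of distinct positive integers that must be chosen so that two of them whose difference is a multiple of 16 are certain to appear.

Integers whose pairwise differences are multiples of 16 are exactly those sharing a remainder mod 16. The 16 residue classes mod 16 are the pigeonholes.
With 16 integers one could put 1 in each residue class and have no class reach 2.
The 17th integer pushes some class to 2, so 16·1 + 1 = 17.

17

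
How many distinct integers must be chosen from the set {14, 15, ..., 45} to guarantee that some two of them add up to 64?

Group the elements by complementary pair {x, 64−x}: {19,45}, {20,44}, {21,43}, …, giving 13 two-element pairs, the single value 32 (it cannot pair with itself since the integers are distinct), and 5 integers whose partner 64−x falls outside [14,45].
By the pigeonhole principle, treating each of those 19 groups as a pigeonhole, one can pick one integer per group — 19 integers — with no two summing to 64.
The 20th integer lands in an occupied pair, forcing a sum of 64.

20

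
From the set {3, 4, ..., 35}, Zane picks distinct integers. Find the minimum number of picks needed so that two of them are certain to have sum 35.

19

Group the elements by complementary pair {x, 35−x}: {3,32}, {4,31}, {5,30}, …, giving 15 two-element pairs and 3 integers whose partner 35−x falls outside [3,35].
Pigeonhole: treating each of those 18 groups as a pigeonhole, one can pick one integer per group — 18 integers — with no two summing to 35.
The 19th integer lands in an occupied pair, forcing a sum of 35.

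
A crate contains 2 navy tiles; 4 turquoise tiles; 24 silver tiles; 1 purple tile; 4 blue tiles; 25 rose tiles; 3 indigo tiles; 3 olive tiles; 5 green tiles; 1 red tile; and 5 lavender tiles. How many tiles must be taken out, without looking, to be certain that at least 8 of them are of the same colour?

An adversary could hand out at most 7 tiles per colour (9 colours run out sooner): 2 + 4 + 7 + 1 + 4 + 7 + 3 + 3 + 5 + 1 + 5 = 42 tiles and still no colour has 8.
One more tile lands in a colour already at 7, so 43 draws are enough and 42 are not.

43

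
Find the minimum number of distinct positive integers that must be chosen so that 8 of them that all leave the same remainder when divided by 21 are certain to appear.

148

The 21 residue classes mod 21 are the pigeonholes.
With 147 integers one could put 7 in each residue class and have no class reach 8.
The 148th integer pushes some class to 8, so 21·7 + 1 = 148.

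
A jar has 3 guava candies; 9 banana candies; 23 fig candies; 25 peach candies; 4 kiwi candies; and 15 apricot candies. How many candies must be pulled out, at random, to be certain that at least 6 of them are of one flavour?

28

By pigeonhole, the 6 flavours are the holes; the candies drawn are the pigeons.
To avoid 6 of any one flavour, the worst case takes at most 5 of each flavour, or every candy of a flavour that has fewer than 5.
That gives 3 + 5 + 5 + 5 + 4 + 5 = 27 candies with no flavour reaching 6.
The next candy forces some flavour to 6, so 27 + 1 = 28.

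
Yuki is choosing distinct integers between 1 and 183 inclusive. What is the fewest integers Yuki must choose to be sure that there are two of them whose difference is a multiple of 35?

36

Integers whose pairwise differences are multiples of 35 are exactly those sharing a remainder mod 35. The 35 residue classes mod 35 are the pigeonholes.
With 35 integers one could put 1 in each residue class and have no class reach 2.
The 36th integer pushes some class to 2, so 35·1 + 1 = 36.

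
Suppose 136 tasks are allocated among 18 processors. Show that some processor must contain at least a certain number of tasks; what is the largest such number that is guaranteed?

8

The 18 processors are the holes and the 136 tasks are the pigeons.
If every processor held at most 7 tasks, the total would be at most 18 × 7 = 126, which is less than 136.
So some processor holds at least ⌈136/18⌉ = 8 tasks.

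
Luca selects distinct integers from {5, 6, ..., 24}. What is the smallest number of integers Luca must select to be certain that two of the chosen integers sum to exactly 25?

13

Two chosen integers sum to 25 exactly when both halves of some pair {x, 25−x} with 5 ≤ x ≤ 25−x ≤ 20 are chosen — 8 such pairs.
The remaining 4 elements (those with no distinct partner in range) can never complete a 25-sum, so the worst case takes all of them and one from each pair: 4 + 8 = 12.
By pigeonhole, the 13th integer has to be the second member of some pair, so 12 + 1 = 13.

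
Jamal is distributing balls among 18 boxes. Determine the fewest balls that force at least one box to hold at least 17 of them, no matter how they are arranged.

289

With 288 balls one could put exactly 16 in each of the 18 boxes, and no box would reach 17.
By pigeonhole, one more ball must land in a box that already has 16, giving it 17.
So 18 × 16 + 1 = 289 balls are required.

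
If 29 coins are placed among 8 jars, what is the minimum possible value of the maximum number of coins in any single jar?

4

The 8 jars are the holes and the 29 coins are the pigeons.
If every jar held at most 3 coins, the total would be at most 8 × 3 = 24, which is less than 29.
So some jar holds at least ⌈29/8⌉ = 4 coins.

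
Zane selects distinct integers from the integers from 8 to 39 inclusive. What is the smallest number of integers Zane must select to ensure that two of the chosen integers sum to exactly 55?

Two chosen integers sum to 55 exactly when both halves of some pair {x, 55−x} with 16 ≤ x ≤ 55−x ≤ 39 are chosen — 12 such pairs.
The remaining 8 elements (those with no distinct partner in range) can never complete a 55-sum, so the worst case takes all of them and one from each pair: 8 + 12 = 20.
Pigeonhole: the 21st integer has to be the second member of some pair, so 20 + 1 = 21.

21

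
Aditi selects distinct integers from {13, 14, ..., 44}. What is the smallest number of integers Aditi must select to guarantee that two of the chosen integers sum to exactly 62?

Group the elements by complementary pair {x, 62−x}: {18,44}, {19,43}, {20,42}, …, giving 13 two-element pairs, the single value 31 (it cannot pair with itself since the integers are distinct), and 5 integers whose partner 62−x falls outside [13,44].
Treating each of those 19 groups as a pigeonhole, one can pick one integer per group — 19 integers — with no two summing to 62.
The 20th integer lands in an occupied pair, forcing a sum of 62.

20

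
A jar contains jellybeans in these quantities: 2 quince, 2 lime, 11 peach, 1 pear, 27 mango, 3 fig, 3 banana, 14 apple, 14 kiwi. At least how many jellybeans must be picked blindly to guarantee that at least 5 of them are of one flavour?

28

An adversary could hand out at most 4 jellybeans per flavour (5 flavours run out sooner): 2 + 2 + 4 + 1 + 4 + 3 + 3 + 4 + 4 = 27 jellybeans and still no flavour has 5.
Pigeonhole: one more jellybean lands in a flavour already at 4, so 28 draws are enough and 27 are not.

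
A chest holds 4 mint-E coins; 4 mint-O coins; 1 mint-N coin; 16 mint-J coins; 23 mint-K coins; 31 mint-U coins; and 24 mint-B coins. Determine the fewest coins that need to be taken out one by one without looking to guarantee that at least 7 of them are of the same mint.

Pigeonhole: put each drawn coin into a box by mint. The largest draw with every box below 7 takes min(count, 6) from each mint; mints with fewer than 6 contribute all they have.
Σ min(cᵢ, 6) = 4 + 4 + 1 + 6 + 6 + 6 + 6 = 33.
Draw number 33 + 1 = 34 must push one box to 7.

34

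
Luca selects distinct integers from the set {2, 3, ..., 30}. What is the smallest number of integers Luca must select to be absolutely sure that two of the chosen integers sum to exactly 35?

17

Two chosen integers sum to 35 exactly when both halves of some pair {x, 35−x} with 5 ≤ x ≤ 35−x ≤ 30 are chosen — 13 such pairs.
The remaining 3 elements (those with no distinct partner in range) can never complete a 35-sum, so the worst case takes all of them and one from each pair: 3 + 13 = 16.
Pigeonhole: the 17th integer has to be the second member of some pair, so 16 + 1 = 17.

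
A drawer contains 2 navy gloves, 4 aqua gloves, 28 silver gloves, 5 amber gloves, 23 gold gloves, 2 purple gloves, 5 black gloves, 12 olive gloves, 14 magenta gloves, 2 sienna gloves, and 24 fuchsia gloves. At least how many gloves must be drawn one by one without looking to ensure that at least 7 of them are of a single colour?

51

By the pigeonhole principle, the 11 colours are the holes; the gloves drawn are the pigeons.
To avoid 7 of any one colour, the worst case takes at most 6 of each colour, or every glove of a colour that has fewer than 6.
That gives 2 + 4 + 6 + 5 + 6 + 2 + 5 + 6 + 6 + 2 + 6 = 50 gloves with no colour reaching 7.
The next glove forces some colour to 7, so 50 + 1 = 51.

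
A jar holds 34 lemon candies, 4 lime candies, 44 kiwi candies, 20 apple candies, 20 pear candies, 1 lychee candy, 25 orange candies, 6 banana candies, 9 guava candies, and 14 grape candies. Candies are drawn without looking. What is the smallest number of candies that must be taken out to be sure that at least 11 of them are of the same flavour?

81

An adversary could hand out at most 10 candies per flavour (4 flavours run out sooner): 10 + 4 + 10 + 10 + 10 + 1 + 10 + 6 + 9 + 10 = 80 candies and still no flavour has 11.
By pigeonhole, one more candy lands in a flavour already at 10, so 81 draws are enough and 80 are not.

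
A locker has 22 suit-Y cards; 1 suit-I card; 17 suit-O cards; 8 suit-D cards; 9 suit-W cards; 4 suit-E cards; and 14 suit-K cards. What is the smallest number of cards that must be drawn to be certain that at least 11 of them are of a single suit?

The 7 suits are the holes; the cards drawn are the pigeons.
To avoid 11 of any one suit, the worst case takes at most 10 of each suit, or every card of a suit that has fewer than 10.
That gives 10 + 1 + 10 + 8 + 9 + 4 + 10 = 52 cards with no suit reaching 11.
The next card forces some suit to 11, so 52 + 1 = 53.

53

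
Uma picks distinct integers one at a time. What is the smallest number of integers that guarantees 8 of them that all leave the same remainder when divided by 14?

The 14 residue classes mod 14 are the pigeonholes.
With 98 integers one could put 7 in each residue class and have no class reach 8.
The 99th integer pushes some class to 8, so 14·7 + 1 = 99.

99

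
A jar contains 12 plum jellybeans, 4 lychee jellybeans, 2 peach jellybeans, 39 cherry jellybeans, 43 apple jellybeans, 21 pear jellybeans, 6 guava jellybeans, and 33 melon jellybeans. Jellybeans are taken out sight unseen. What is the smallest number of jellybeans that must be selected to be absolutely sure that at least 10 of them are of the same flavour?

An adversary could hand out at most 9 jellybeans per flavour (lychee, peach, guava run out sooner): 9 + 4 + 2 + 9 + 9 + 9 + 6 + 9 = 57 jellybeans and still no flavour has 10.
By the pigeonhole principle, one more jellybean lands in a flavour already at 9, so 58 draws are enough and 57 are not.

58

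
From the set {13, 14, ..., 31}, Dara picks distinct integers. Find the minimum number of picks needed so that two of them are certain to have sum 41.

12

Two chosen integers sum to 41 exactly when both halves of some pair {x, 41−x} with 13 ≤ x ≤ 41−x ≤ 28 are chosen — 8 such pairs.
The remaining 3 elements (those with no distinct partner in range) can never complete a 41-sum, so the worst case takes all of them and one from each pair: 3 + 8 = 11.
By pigeonhole, the 12th integer has to be the second member of some pair, so 11 + 1 = 12.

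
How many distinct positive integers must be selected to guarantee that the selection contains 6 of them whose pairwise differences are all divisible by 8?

Integers whose pairwise differences are multiples of 8 are exactly those sharing a remainder mod 8. Pigeonhole: the 8 residue classes mod 8 are the pigeonholes.
With 40 integers one could put 5 in each residue class and have no class reach 6.
The 41st integer pushes some class to 6, so 8·5 + 1 = 41.

41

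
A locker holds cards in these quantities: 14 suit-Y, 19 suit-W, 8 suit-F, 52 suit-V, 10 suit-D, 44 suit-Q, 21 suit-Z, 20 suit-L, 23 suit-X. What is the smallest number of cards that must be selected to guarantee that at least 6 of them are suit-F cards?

In the worst case for collecting suit-F cards, every non-suit-F card comes out first.
There are 14 + 19 + 52 + 10 + 44 + 21 + 20 + 23 = 203 non-suit-F cards altogether.
After those, each further card must be suit-F, so 203 + 6 = 209 draws guarantee 6 suit-F cards.

209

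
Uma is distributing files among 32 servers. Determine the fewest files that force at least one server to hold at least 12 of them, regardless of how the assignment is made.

353

With 352 files one could put exactly 11 in each of the 32 servers, and no server would reach 12.
One more file must land in a server that already has 11, giving it 12.
So 32 × 11 + 1 = 353 files are required.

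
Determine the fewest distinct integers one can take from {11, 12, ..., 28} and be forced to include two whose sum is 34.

13

A set avoiding the sum 34 can contain at most one of each pair {x, 34−x}, plus the 6 elements whose complement lies outside the range or equal to its own complement.
The integers 17, …, 28 (12 of them) are such a set: any two sum to at least 17+18 = 35 > 34.
Any 13th integer completes one of the 6 pairs, so 13 choices force a sum of 34.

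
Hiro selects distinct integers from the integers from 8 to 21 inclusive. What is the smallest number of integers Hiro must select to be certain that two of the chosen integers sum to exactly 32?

Two chosen integers sum to 32 exactly when both halves of some pair {x, 32−x} with 11 ≤ x ≤ 32−x ≤ 21 are chosen — 5 such pairs.
The remaining 4 elements (those with no distinct partner in range) can never complete a 32-sum, so the worst case takes all of them and one from each pair: 4 + 5 = 9.
The 10th integer has to be the second member of some pair, so 9 + 1 = 10.

10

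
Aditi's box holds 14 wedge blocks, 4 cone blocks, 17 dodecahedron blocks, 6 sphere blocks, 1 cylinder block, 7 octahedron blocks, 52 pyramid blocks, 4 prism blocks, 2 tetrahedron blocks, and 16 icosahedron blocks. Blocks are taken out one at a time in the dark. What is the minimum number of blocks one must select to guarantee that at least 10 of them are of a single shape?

An adversary could hand out at most 9 blocks per shape (6 shapes run out sooner): 9 + 4 + 9 + 6 + 1 + 7 + 9 + 4 + 2 + 9 = 60 blocks and still no shape has 10.
One more block lands in a shape already at 9, so 61 draws are enough and 60 are not.

61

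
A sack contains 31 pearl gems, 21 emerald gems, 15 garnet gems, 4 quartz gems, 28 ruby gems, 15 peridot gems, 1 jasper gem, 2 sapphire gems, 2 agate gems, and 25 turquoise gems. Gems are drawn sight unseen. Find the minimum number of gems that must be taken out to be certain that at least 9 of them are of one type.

By the pigeonhole principle, put each drawn gem into a box by type. The largest draw with every box below 9 takes min(count, 8) from each type; types with fewer than 8 contribute all they have.
Σ min(cᵢ, 8) = 8 + 8 + 8 + 4 + 8 + 8 + 1 + 2 + 2 + 8 = 57.
Draw number 57 + 1 = 58 must push one box to 9.

58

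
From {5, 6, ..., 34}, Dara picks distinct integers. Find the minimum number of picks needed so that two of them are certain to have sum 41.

A set avoiding the sum 41 can contain at most one of each pair {x, 41−x}, plus the 2 elements whose complement lies outside the range.
The integers 5, …, 20 (16 of them) are such a set: any two sum to at least 5+6 = 11 and at most 19+20 = 39 < 41.
By the pigeonhole principle, any 17th integer completes one of the 14 pairs, so 17 choices force a sum of 41.

17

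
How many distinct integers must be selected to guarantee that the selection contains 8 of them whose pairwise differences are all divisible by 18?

127

Integers whose pairwise differences are multiples of 18 are exactly those sharing a remainder mod 18. By pigeonhole, the 18 residue classes mod 18 are the pigeonholes.
With 126 integers one could put 7 in each residue class and have no class reach 8.
The 127th integer pushes some class to 8, so 18·7 + 1 = 127.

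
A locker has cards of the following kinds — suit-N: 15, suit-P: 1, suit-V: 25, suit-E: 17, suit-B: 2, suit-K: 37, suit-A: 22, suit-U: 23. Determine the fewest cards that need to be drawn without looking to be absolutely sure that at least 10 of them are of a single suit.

Put each drawn card into a box by suit. The largest draw with every box below 10 takes min(count, 9) from each suit; suits with fewer than 9 contribute all they have.
Σ min(cᵢ, 9) = 9 + 1 + 9 + 9 + 2 + 9 + 9 + 9 = 57.
Draw number 57 + 1 = 58 must push one box to 10.

58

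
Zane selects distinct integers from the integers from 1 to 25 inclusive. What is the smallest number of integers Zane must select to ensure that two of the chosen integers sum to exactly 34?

18

Group the elements by complementary pair {x, 34−x}: {9,25}, {10,24}, {11,23}, …, giving 8 two-element pairs, the single value 17 (it cannot pair with itself since the integers are distinct), and 8 integers whose partner 34−x falls outside [1,25].
Pigeonhole: treating each of those 17 groups as a pigeonhole, one can pick one integer per group — 17 integers — with no two summing to 34.
The 18th integer lands in an occupied pair, forcing a sum of 34.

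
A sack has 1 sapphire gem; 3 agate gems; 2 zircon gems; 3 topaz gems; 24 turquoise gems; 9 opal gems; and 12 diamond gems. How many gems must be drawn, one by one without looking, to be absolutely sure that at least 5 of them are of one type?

22

By pigeonhole, the 7 types are the holes; the gems drawn are the pigeons.
To avoid 5 of any one type, the worst case takes at most 4 of each type, or every gem of a type that has fewer than 4.
That gives 1 + 3 + 2 + 3 + 4 + 4 + 4 = 21 gems with no type reaching 5.
The next gem forces some type to 5, so 21 + 1 = 22.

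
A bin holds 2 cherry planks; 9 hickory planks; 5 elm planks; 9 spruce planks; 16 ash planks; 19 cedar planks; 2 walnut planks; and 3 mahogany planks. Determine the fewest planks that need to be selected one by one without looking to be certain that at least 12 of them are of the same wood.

Put each drawn plank into a box by wood. The largest draw with every box below 12 takes min(count, 11) from each wood; woods with fewer than 11 contribute all they have.
Σ min(cᵢ, 11) = 2 + 9 + 5 + 9 + 11 + 11 + 2 + 3 = 52.
Draw number 52 + 1 = 53 must push one box to 12.

53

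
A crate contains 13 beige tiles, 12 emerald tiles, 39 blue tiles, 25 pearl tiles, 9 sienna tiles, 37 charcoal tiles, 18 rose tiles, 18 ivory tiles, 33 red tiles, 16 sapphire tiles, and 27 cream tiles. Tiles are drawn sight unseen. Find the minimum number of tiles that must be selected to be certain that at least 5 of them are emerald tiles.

In the worst case for collecting emerald tiles, every non-emerald tile comes out first.
There are 13 + 39 + 25 + 9 + 37 + 18 + 18 + 33 + 16 + 27 = 235 non-emerald tiles altogether.
After those, each further tile must be emerald, so 235 + 5 = 240 draws guarantee 5 emerald tiles.

240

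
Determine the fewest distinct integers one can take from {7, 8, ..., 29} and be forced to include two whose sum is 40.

Group the elements by complementary pair {x, 40−x}: {11,29}, {12,28}, {13,27}, …, giving 9 two-element pairs, the single value 20 (it cannot pair with itself since the integers are distinct), and 4 integers whose partner 40−x falls outside [7,29].
By pigeonhole, treating each of those 14 groups as a pigeonhole, one can pick one integer per group — 14 integers — with no two summing to 40.
The 15th integer lands in an occupied pair, forcing a sum of 40.

15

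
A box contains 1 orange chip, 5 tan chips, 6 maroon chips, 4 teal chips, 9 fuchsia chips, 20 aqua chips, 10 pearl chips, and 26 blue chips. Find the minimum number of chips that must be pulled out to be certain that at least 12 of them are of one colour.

58

Put each drawn chip into a box by colour. The largest draw with every box below 12 takes min(count, 11) from each colour; colours with fewer than 11 contribute all they have.
Σ min(cᵢ, 11) = 1 + 5 + 6 + 4 + 9 + 11 + 10 + 11 = 57.
Draw number 57 + 1 = 58 must push one box to 12.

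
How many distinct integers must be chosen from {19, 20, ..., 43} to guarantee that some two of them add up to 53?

Two chosen integers sum to 53 exactly when both halves of some pair {x, 53−x} with 19 ≤ x ≤ 53−x ≤ 34 are chosen — 8 such pairs.
The remaining 9 elements (those with no distinct partner in range) can never complete a 53-sum, so the worst case takes all of them and one from each pair: 9 + 8 = 17.
By pigeonhole, the 18th integer has to be the second member of some pair, so 17 + 1 = 18.

18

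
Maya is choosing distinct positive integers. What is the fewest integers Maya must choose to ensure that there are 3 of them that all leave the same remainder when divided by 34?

The 34 residue classes mod 34 are the pigeonholes.
With 68 integers one could put 2 in each residue class and have no class reach 3.
The 69th integer pushes some class to 3, so 34·2 + 1 = 69.

69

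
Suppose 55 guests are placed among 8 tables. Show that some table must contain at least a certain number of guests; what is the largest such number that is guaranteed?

7

Pigeonhole: the 8 tables are the holes and the 55 guests are the pigeons.
If every table held at most 6 guests, the total would be at most 8 × 6 = 48, which is less than 55.
So some table holds at least ⌈55/8⌉ = 7 guests.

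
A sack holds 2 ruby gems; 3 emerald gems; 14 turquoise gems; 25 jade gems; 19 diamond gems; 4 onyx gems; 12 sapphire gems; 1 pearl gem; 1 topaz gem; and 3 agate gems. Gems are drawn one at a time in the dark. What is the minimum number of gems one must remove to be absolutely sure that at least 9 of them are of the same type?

An adversary could hand out at most 8 gems per type (6 types run out sooner): 2 + 3 + 8 + 8 + 8 + 4 + 8 + 1 + 1 + 3 = 46 gems and still no type has 9.
One more gem lands in a type already at 8, so 47 draws are enough and 46 are not.

47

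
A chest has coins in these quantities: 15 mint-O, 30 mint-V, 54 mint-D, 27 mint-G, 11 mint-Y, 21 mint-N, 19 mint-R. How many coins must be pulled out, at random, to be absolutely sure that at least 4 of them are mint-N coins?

In the worst case for collecting mint-N coins, every non-mint-N coin comes out first.
There are 15 + 30 + 54 + 27 + 11 + 19 = 156 non-mint-N coins altogether.
After those, each further coin must be mint-N, so 156 + 4 = 160 draws guarantee 4 mint-N coins.

160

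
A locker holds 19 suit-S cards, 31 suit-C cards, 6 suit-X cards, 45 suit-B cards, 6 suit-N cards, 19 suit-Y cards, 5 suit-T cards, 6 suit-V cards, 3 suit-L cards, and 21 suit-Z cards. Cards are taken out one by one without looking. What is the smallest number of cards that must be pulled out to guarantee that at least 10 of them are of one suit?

72

An adversary could hand out at most 9 cards per suit (5 suits run out sooner): 9 + 9 + 6 + 9 + 6 + 9 + 5 + 6 + 3 + 9 = 71 cards and still no suit has 10.
One more card lands in a suit already at 9, so 72 draws are enough and 71 are not.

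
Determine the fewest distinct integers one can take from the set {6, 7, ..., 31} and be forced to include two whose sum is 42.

A set avoiding the sum 42 can contain at most one of each pair {x, 42−x}, plus the 6 elements whose complement lies outside the range or equal to its own complement.
The integers 6, …, 21 (16 of them) are such a set: any two sum to at least 6+7 = 13 and at most 20+21 = 41 < 42.
Any 17th integer completes one of the 10 pairs, so 17 choices force a sum of 42.

17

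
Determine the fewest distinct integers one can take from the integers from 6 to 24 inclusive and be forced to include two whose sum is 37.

14

A set avoiding the sum 37 can contain at most one of each pair {x, 37−x}, plus the 7 elements whose complement lies outside the range.
The integers 6, …, 18 (13 of them) are such a set: any two sum to at least 6+7 = 13 and at most 17+18 = 35 < 37.
By the pigeonhole principle, any 14th integer completes one of the 6 pairs, so 14 choices force a sum of 37.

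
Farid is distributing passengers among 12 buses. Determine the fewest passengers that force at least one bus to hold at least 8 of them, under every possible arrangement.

85

With 84 passengers one could put exactly 7 in each of the 12 buses, and no bus would reach 8.
Pigeonhole: one more passenger must land in a bus that already has 7, giving it 8.
So 12 × 7 + 1 = 85 passengers are required.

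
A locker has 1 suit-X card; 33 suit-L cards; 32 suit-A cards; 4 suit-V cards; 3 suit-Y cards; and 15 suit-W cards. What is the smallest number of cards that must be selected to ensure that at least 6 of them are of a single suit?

The 6 suits are the holes; the cards drawn are the pigeons.
To avoid 6 of any one suit, the worst case takes at most 5 of each suit, or every card of a suit that has fewer than 5.
That gives 1 + 5 + 5 + 4 + 3 + 5 = 23 cards with no suit reaching 6.
The next card forces some suit to 6, so 23 + 1 = 24.

24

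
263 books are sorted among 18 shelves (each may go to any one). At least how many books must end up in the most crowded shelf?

The 18 shelves are the holes and the 263 books are the pigeons.
If every shelf held at most 14 books, the total would be at most 18 × 14 = 252, which is less than 263.
So some shelf holds at least ⌈263/18⌉ = 15 books.

15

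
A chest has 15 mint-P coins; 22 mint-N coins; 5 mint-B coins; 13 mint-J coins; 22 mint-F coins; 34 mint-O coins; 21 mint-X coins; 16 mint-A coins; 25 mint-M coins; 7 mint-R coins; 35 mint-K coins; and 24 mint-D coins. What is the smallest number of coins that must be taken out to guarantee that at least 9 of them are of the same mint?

The 12 mints are the holes; the coins drawn are the pigeons.
To avoid 9 of any one mint, the worst case takes at most 8 of each mint, or every coin of a mint that has fewer than 8.
That gives 8 + 8 + 5 + 8 + 8 + 8 + 8 + 8 + 8 + 7 + 8 + 8 = 92 coins with no mint reaching 9.
The next coin forces some mint to 9, so 92 + 1 = 93.

93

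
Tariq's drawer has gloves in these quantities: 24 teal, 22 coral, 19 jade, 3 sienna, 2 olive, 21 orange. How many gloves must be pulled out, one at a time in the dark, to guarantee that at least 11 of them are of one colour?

By the pigeonhole principle, put each drawn glove into a box by colour. The largest draw with every box below 11 takes min(count, 10) from each colour; colours with fewer than 10 contribute all they have.
Σ min(cᵢ, 10) = 10 + 10 + 10 + 3 + 2 + 10 = 45.
Draw number 45 + 1 = 46 must push one box to 11.

46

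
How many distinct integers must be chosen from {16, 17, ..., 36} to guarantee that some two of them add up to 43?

16

Group the elements by complementary pair {x, 43−x}: {16,27}, {17,26}, {18,25}, …, giving 6 two-element pairs and 9 integers whose partner 43−x falls outside [16,36].
By the pigeonhole principle, treating each of those 15 groups as a pigeonhole, one can pick one integer per group — 15 integers — with no two summing to 43.
The 16th integer lands in an occupied pair, forcing a sum of 43.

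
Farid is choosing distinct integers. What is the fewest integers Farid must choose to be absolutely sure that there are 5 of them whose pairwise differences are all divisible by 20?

81

Integers whose pairwise differences are multiples of 20 are exactly those sharing a remainder mod 20. The 20 residue classes mod 20 are the pigeonholes.
With 80 integers one could put 4 in each residue class and have no class reach 5.
The 81st integer pushes some class to 5, so 20·4 + 1 = 81.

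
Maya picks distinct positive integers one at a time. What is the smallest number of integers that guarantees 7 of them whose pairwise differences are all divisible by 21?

Integers whose pairwise differences are multiples of 21 are exactly those sharing a remainder mod 21. The 21 residue classes mod 21 are the pigeonholes.
With 126 integers one could put 6 in each residue class and have no class reach 7.
The 127th integer pushes some class to 7, so 21·6 + 1 = 127.

127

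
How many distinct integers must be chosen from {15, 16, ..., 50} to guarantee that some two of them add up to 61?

Two chosen integers sum to 61 exactly when both halves of some pair {x, 61−x} with 15 ≤ x ≤ 61−x ≤ 46 are chosen — 16 such pairs.
The remaining 4 elements (those with no distinct partner in range) can never complete a 61-sum, so the worst case takes all of them and one from each pair: 4 + 16 = 20.
The 21st integer has to be the second member of some pair, so 20 + 1 = 21.

21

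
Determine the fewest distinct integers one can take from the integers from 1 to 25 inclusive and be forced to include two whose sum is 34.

18

Two chosen integers sum to 34 exactly when both halves of some pair {x, 34−x} with 9 ≤ x ≤ 34−x ≤ 25 are chosen — 8 such pairs.
The remaining 9 elements (those with no distinct partner in range) can never complete a 34-sum, so the worst case takes all of them and one from each pair: 9 + 8 = 17.
The 18th integer has to be the second member of some pair, so 17 + 1 = 18.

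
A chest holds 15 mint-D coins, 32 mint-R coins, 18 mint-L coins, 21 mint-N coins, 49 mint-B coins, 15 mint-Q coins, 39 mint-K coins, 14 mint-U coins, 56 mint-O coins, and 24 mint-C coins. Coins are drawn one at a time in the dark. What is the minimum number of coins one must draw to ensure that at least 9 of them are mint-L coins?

In the worst case for collecting mint-L coins, every non-mint-L coin comes out first.
There are 15 + 32 + 21 + 49 + 15 + 39 + 14 + 56 + 24 = 265 non-mint-L coins altogether.
After those, each further coin must be mint-L, so 265 + 9 = 274 draws guarantee 9 mint-L coins.

274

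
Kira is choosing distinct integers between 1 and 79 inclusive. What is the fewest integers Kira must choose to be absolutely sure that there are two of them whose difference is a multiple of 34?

35

Integers whose pairwise differences are multiples of 34 are exactly those sharing a remainder mod 34. The 34 residue classes mod 34 are the pigeonholes.
With 34 integers one could put 1 in each residue class and have no class reach 2.
The 35th integer pushes some class to 2, so 34·1 + 1 = 35.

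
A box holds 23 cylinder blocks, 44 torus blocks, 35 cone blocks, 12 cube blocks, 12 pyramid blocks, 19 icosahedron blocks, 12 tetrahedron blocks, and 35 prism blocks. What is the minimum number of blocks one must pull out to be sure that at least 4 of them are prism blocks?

In the worst case for collecting prism blocks, every non-prism block comes out first.
There are 23 + 44 + 35 + 12 + 12 + 19 + 12 = 157 non-prism blocks altogether.
After those, each further block must be prism, so 157 + 4 = 161 draws guarantee 4 prism blocks.

161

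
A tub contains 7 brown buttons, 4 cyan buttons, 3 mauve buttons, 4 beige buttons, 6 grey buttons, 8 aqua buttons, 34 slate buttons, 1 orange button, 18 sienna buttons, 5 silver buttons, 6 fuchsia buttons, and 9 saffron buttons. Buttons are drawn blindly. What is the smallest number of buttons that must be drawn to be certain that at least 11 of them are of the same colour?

74

Pigeonhole: put each drawn button into a box by colour. The largest draw with every box below 11 takes min(count, 10) from each colour; colours with fewer than 10 contribute all they have.
Σ min(cᵢ, 10) = 7 + 4 + 3 + 4 + 6 + 8 + 10 + 1 + 10 + 5 + 6 + 9 = 73.
Draw number 73 + 1 = 74 must push one box to 11.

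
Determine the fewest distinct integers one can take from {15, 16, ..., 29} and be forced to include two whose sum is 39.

11

Group the elements by complementary pair {x, 39−x}: {15,24}, {16,23}, {17,22}, …, giving 5 two-element pairs and 5 integers whose partner 39−x falls outside [15,29].
By the pigeonhole principle, treating each of those 10 groups as a pigeonhole, one can pick one integer per group — 10 integers — with no two summing to 39.
The 11th integer lands in an occupied pair, forcing a sum of 39.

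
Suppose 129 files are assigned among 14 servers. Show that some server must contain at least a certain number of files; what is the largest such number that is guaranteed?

10

By pigeonhole, the 14 servers are the holes and the 129 files are the pigeons.
If every server held at most 9 files, the total would be at most 14 × 9 = 126, which is less than 129.
So some server holds at least ⌈129/14⌉ = 10 files.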